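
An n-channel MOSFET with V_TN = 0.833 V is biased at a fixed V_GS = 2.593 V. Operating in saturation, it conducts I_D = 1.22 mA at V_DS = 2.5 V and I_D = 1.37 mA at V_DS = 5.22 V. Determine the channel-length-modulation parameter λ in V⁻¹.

With V_GS fixed, I_D ∝ (1 + λ V_DS) in saturation, so I_D2/I_D1 = (1 + λ V_DS2)/(1 + λ V_DS1).
1.37/1.22 = 1.123 = (1 + 5.22 λ)/(1 + 2.5 λ).
Solving: λ (I_D1 V_DS2 − I_D2 V_DS1) = I_D2 − I_D1, so λ = (1.37 − 1.22) / (1.22 × 5.22 − 1.37 × 2.5) = 0.15 / 2.94 = 0.051 V⁻¹.

λ = 0.0510 V⁻¹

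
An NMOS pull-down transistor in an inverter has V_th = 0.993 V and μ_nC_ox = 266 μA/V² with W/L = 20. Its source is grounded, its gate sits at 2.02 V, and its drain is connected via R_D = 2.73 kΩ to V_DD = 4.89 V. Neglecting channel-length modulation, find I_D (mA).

I_D = 1.66 mA

V_GS = V_G = 2.02 V, so V_ov = 2.02 − 0.993 = 1.03 V.
k_n = μ_nC_ox · (W/L) = 5.32 mA/V².
Assume saturation: I_D = ½ k_n V_ov² = 0.5 × 5.32 × 1.03² = 2.81 mA, giving V_DS = V_DD − I_D R_D = 4.89 − 2.81 × 2.73 = -2.77 V.
But -2.77 V < V_ov = 1.03 V, so the device is actually in triode.
In triode I_D = k_n[V_ov V_DS − ½ V_DS²] and I_D = (V_DD − V_DS)/R_D. Equating: 7.26 V_DS² − 15.92 V_DS + 4.89 = 0, giving V_DS = 0.37 V (the root below V_ov).
I_D = (4.89 − 0.37) / 2.73 = 1.66 mA.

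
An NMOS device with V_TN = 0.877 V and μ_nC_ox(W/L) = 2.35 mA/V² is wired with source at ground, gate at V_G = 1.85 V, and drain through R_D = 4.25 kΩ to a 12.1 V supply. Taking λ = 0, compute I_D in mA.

V_GS = V_G = 1.85 V, so V_ov = 1.85 − 0.877 = 0.973 V.
Assume saturation: I_D = ½ k_n V_ov² = 0.5 × 2.35 × 0.973² = 1.11 mA, giving V_DS = V_DD − I_D R_D = 12.1 − 1.11 × 4.25 = 7.37 V.
V_DS = 7.37 V ≥ V_ov = 0.973 V, confirming saturation.

I_D = 1.11 mA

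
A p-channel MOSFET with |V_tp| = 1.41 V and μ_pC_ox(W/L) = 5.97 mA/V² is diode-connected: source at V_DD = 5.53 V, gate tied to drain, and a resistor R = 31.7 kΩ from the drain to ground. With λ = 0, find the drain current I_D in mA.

I_D = 0.124 mA

With gate tied to drain, V_SG = V_SD ≥ V_SG − |V_tp|, so the device is in saturation.
KCL at the drain: ½ k_p (V_SG − |V_tp|)² = (V_DD − V_SG)/R.
Let x = V_SG − 1.41. Then 94.6 x² + x − 4.12 = 0, giving x = 0.203 V (positive root), so V_SG = 1.61 V.
I_D = (V_DD − V_SG)/R = (5.53 − 1.61) / 31.7 = 0.124 mA.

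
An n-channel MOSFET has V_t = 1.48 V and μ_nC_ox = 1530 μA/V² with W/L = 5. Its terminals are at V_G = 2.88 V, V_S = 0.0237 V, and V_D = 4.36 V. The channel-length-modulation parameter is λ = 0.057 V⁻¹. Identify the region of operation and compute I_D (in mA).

Saturation; I_D = 9.04 mA

V_GS = V_G − V_S = 2.88 − 0.0237 = 2.86 V; V_DS = V_D − V_S = 4.36 − 0.0237 = 4.34 V.
k_n = μ_nC_ox · (W/L) = 7.65 mA/V².
V_ov = V_GS − V_t = 2.86 − 1.48 = 1.38 V.
Since V_DS = 4.34 V ≥ V_ov = 1.38 V, the device is in saturation.
I_D = ½ k_n V_ov² (1 + λ V_DS) = 0.5 × 7.65 × 1.38² × (1 + 0.057 × 4.34) = 9.04 mA.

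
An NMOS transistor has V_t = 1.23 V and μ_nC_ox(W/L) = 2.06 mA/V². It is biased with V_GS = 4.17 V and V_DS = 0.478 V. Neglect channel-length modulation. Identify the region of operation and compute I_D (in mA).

V_ov = V_GS − V_t = 4.17 − 1.23 = 2.94 V.
Since V_DS = 0.478 V < V_ov = 2.94 V, the device is in the triode region.
I_D = k_n [V_ov · V_DS − ½ V_DS²] = 2.06 × [2.94 × 0.478 − 0.5 × 0.478²] = 2.66 mA.

Triode; I_D = 2.66 mA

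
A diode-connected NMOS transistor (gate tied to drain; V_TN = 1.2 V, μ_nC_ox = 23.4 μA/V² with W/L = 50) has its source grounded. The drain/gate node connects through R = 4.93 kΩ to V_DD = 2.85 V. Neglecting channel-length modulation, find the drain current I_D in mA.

I_D = 0.212 mA

With gate tied to drain, V_GS = V_DS ≥ V_GS − V_TN, so the device is in saturation.
k_n = μ_nC_ox · (W/L) = 1.17 mA/V².
KCL at the drain: ½ k_n (V_GS − V_TN)² = (V_DD − V_GS)/R.
Let x = V_GS − 1.2. Then 2.88 x² + x − 1.65 = 0, giving x = 0.603 V (positive root), so V_GS = 1.8 V.
I_D = (V_DD − V_GS)/R = (2.85 − 1.8) / 4.93 = 0.212 mA.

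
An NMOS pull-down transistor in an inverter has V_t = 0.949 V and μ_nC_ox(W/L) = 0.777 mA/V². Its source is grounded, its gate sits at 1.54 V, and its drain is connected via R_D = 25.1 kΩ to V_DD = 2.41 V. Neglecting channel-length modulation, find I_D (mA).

V_GS = V_G = 1.54 V, so V_ov = 1.54 − 0.949 = 0.591 V.
Assume saturation: I_D = ½ k_n V_ov² = 0.5 × 0.777 × 0.591² = 0.136 mA, giving V_DS = V_DD − I_D R_D = 2.41 − 0.136 × 25.1 = -0.996 V.
But -0.996 V < V_ov = 0.591 V, so the device is actually in triode.
In triode I_D = k_n[V_ov V_DS − ½ V_DS²] and I_D = (V_DD − V_DS)/R_D. Equating: 9.75 V_DS² − 12.53 V_DS + 2.41 = 0, giving V_DS = 0.236 V (the root below V_ov).
I_D = (2.41 − 0.236) / 25.1 = 0.0866 mA.

I_D = 0.0866 mA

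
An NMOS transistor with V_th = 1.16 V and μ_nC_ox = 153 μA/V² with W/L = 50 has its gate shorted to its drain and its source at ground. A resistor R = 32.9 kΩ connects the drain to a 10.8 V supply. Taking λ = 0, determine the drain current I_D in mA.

I_D = 0.285 mA

With gate tied to drain, V_GS = V_DS ≥ V_GS − V_th, so the device is in saturation.
k_n = μ_nC_ox · (W/L) = 7.65 mA/V².
KCL at the drain: ½ k_n (V_GS − V_th)² = (V_DD − V_GS)/R.
Let x = V_GS − 1.16. Then 126 x² + x − 9.64 = 0, giving x = 0.273 V (positive root), so V_GS = 1.43 V.
I_D = (V_DD − V_GS)/R = (10.8 − 1.43) / 32.9 = 0.285 mA.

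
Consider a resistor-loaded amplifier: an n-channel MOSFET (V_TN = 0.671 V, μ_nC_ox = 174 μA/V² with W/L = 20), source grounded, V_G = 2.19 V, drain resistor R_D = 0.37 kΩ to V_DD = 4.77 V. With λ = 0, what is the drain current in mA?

V_GS = V_G = 2.19 V, so V_ov = 2.19 − 0.671 = 1.52 V.
k_n = μ_nC_ox · (W/L) = 3.48 mA/V².
Assume saturation: I_D = ½ k_n V_ov² = 0.5 × 3.48 × 1.52² = 4.01 mA, giving V_DS = V_DD − I_D R_D = 4.77 − 4.01 × 0.37 = 3.28 V.
V_DS = 3.28 V ≥ V_ov = 1.52 V, confirming saturation.

I_D = 4.01 mA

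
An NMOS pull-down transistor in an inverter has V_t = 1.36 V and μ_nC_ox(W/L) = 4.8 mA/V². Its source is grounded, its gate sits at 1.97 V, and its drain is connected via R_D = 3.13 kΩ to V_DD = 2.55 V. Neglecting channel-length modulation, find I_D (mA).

V_GS = V_G = 1.97 V, so V_ov = 1.97 − 1.36 = 0.61 V.
Assume saturation: I_D = ½ k_n V_ov² = 0.5 × 4.8 × 0.61² = 0.893 mA, giving V_DS = V_DD − I_D R_D = 2.55 − 0.893 × 3.13 = -0.245 V.
But -0.245 V < V_ov = 0.61 V, so the device is actually in triode.
In triode I_D = k_n[V_ov V_DS − ½ V_DS²] and I_D = (V_DD − V_DS)/R_D. Equating: 7.51 V_DS² − 10.16 V_DS + 2.55 = 0, giving V_DS = 0.333 V (the root below V_ov).
I_D = (2.55 − 0.333) / 3.13 = 0.708 mA.

I_D = 0.708 mA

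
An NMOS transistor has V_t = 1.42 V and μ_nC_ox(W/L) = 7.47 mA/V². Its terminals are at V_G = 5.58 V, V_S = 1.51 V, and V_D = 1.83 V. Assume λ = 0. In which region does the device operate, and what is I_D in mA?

Triode; I_D = 5.95 mA

V_GS = V_G − V_S = 5.58 − 1.51 = 4.07 V; V_DS = V_D − V_S = 1.83 − 1.51 = 0.32 V.
V_ov = V_GS − V_t = 4.07 − 1.42 = 2.65 V.
Since V_DS = 0.32 V < V_ov = 2.65 V, the device is in the triode region.
I_D = k_n [V_ov · V_DS − ½ V_DS²] = 7.47 × [2.65 × 0.32 − 0.5 × 0.32²] = 5.95 mA.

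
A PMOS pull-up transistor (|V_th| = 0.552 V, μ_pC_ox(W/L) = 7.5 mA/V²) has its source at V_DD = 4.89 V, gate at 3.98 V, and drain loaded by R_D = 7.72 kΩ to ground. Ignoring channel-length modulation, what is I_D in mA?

I_D = 0.481 mA

V_SG = V_DD − V_G = 4.89 − 3.98 = 0.91 V, so V_ov = 0.91 − 0.552 = 0.358 V.
Assume saturation: I_D = ½ k_p V_ov² = 0.5 × 7.5 × 0.358² = 0.481 mA, giving V_SD = V_DD − I_D R_D = 4.89 − 0.481 × 7.72 = 1.18 V.
V_SD = 1.18 V ≥ V_ov = 0.358 V, confirming saturation.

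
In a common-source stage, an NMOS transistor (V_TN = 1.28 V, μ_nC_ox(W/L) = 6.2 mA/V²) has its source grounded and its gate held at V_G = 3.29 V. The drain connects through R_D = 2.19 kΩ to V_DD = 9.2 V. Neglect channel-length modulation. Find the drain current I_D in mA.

I_D = 4.04 mA

V_GS = V_G = 3.29 V, so V_ov = 3.29 − 1.28 = 2.01 V.
Assume saturation: I_D = ½ k_n V_ov² = 0.5 × 6.2 × 2.01² = 12.5 mA, giving V_DS = V_DD − I_D R_D = 9.2 − 12.5 × 2.19 = -18.2 V.
But -18.2 V < V_ov = 2.01 V, so the device is actually in triode.
In triode I_D = k_n[V_ov V_DS − ½ V_DS²] and I_D = (V_DD − V_DS)/R_D. Equating: 6.79 V_DS² − 28.29 V_DS + 9.2 = 0, giving V_DS = 0.356 V (the root below V_ov).
I_D = (9.2 − 0.356) / 2.19 = 4.04 mA.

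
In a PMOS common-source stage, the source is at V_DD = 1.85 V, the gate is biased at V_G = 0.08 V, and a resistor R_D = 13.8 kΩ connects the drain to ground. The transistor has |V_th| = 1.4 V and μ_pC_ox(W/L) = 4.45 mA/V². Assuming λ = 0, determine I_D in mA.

V_SG = V_DD − V_G = 1.85 − 0.08 = 1.77 V, so V_ov = 1.77 − 1.4 = 0.37 V.
Assume saturation: I_D = ½ k_p V_ov² = 0.5 × 4.45 × 0.37² = 0.305 mA, giving V_SD = V_DD − I_D R_D = 1.85 − 0.305 × 13.8 = -2.35 V.
But -2.35 V < V_ov = 0.37 V, so the device is actually in triode.
In triode I_D = k_p[V_ov V_SD − ½ V_SD²] and I_D = (V_DD − V_SD)/R_D. Equating: 30.7 V_SD² − 23.72 V_SD + 1.85 = 0, giving V_SD = 0.088 V (the root below V_ov).
I_D = (1.85 − 0.088) / 13.8 = 0.128 mA.

I_D = 0.128 mA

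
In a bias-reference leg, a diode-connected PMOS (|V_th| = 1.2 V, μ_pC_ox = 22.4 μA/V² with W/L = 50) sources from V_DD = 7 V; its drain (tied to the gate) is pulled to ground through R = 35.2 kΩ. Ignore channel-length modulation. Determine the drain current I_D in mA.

I_D = 0.150 mA

With gate tied to drain, V_SG = V_SD ≥ V_SG − |V_th|, so the device is in saturation.
k_p = μ_pC_ox · (W/L) = 1.12 mA/V².
KCL at the drain: ½ k_p (V_SG − |V_th|)² = (V_DD − V_SG)/R.
Let x = V_SG − 1.2. Then 19.7 x² + x − 5.8 = 0, giving x = 0.518 V (positive root), so V_SG = 1.72 V.
I_D = (V_DD − V_SG)/R = (7 − 1.72) / 35.2 = 0.15 mA.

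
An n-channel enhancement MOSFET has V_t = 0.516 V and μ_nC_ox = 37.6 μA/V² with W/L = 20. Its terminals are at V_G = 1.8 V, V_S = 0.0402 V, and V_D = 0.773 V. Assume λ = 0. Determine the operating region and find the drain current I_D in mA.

V_GS = V_G − V_S = 1.8 − 0.0402 = 1.76 V; V_DS = V_D − V_S = 0.773 − 0.0402 = 0.733 V.
k_n = μ_nC_ox · (W/L) = 0.752 mA/V².
V_ov = V_GS − V_t = 1.76 − 0.516 = 1.24 V.
Since V_DS = 0.733 V < V_ov = 1.24 V, the device is in the triode region.
I_D = k_n [V_ov · V_DS − ½ V_DS²] = 0.752 × [1.24 × 0.733 − 0.5 × 0.733²] = 0.484 mA.

Triode; I_D = 0.484 mA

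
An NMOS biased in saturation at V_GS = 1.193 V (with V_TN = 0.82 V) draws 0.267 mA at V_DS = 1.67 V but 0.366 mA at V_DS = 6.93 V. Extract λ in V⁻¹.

With V_GS fixed, I_D ∝ (1 + λ V_DS) in saturation, so I_D2/I_D1 = (1 + λ V_DS2)/(1 + λ V_DS1).
0.366/0.267 = 1.371 = (1 + 6.93 λ)/(1 + 1.67 λ).
Solving: λ (I_D1 V_DS2 − I_D2 V_DS1) = I_D2 − I_D1, so λ = (0.366 − 0.267) / (0.267 × 6.93 − 0.366 × 1.67) = 0.099 / 1.24 = 0.0799 V⁻¹.

λ = 0.0799 V⁻¹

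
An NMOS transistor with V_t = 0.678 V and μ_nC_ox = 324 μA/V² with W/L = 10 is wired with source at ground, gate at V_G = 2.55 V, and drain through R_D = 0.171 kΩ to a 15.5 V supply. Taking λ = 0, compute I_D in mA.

V_GS = V_G = 2.55 V, so V_ov = 2.55 − 0.678 = 1.87 V.
k_n = μ_nC_ox · (W/L) = 3.24 mA/V².
Assume saturation: I_D = ½ k_n V_ov² = 0.5 × 3.24 × 1.87² = 5.68 mA, giving V_DS = V_DD − I_D R_D = 15.5 − 5.68 × 0.171 = 14.5 V.
V_DS = 14.5 V ≥ V_ov = 1.87 V, confirming saturation.

I_D = 5.68 mA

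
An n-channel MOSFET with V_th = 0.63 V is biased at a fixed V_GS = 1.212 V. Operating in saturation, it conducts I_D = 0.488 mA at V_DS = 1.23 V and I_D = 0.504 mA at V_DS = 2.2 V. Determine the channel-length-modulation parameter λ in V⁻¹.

With V_GS fixed, I_D ∝ (1 + λ V_DS) in saturation, so I_D2/I_D1 = (1 + λ V_DS2)/(1 + λ V_DS1).
0.504/0.488 = 1.033 = (1 + 2.2 λ)/(1 + 1.23 λ).
Solving: λ (I_D1 V_DS2 − I_D2 V_DS1) = I_D2 − I_D1, so λ = (0.504 − 0.488) / (0.488 × 2.2 − 0.504 × 1.23) = 0.016 / 0.454 = 0.0353 V⁻¹.

λ = 0.0353 V⁻¹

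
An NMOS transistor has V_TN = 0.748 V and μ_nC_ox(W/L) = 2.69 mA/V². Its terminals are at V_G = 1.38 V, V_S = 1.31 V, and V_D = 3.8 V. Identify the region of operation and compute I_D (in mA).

Cutoff; I_D = 0 mA

V_GS = V_G − V_S = 1.38 − 1.31 = 0.07 V; V_DS = V_D − V_S = 3.8 − 1.31 = 2.49 V.
V_GS = 0.07 V < V_TN = 0.748 V, so the transistor is in cutoff.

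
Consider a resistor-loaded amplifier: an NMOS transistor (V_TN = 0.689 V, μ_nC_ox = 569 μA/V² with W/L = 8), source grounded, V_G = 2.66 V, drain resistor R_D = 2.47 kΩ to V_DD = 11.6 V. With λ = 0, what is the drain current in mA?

I_D = 4.46 mA

V_GS = V_G = 2.66 V, so V_ov = 2.66 − 0.689 = 1.97 V.
k_n = μ_nC_ox · (W/L) = 4.552 mA/V².
Assume saturation: I_D = ½ k_n V_ov² = 0.5 × 4.552 × 1.97² = 8.84 mA, giving V_DS = V_DD − I_D R_D = 11.6 − 8.84 × 2.47 = -10.2 V.
But -10.2 V < V_ov = 1.97 V, so the device is actually in triode.
In triode I_D = k_n[V_ov V_DS − ½ V_DS²] and I_D = (V_DD − V_DS)/R_D. Equating: 5.62 V_DS² − 23.16 V_DS + 11.6 = 0, giving V_DS = 0.583 V (the root below V_ov).
I_D = (11.6 − 0.583) / 2.47 = 4.46 mA.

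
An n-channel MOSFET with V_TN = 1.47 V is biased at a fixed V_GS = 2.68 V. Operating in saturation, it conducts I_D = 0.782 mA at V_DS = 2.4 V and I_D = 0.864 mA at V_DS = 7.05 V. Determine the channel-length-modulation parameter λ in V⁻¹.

λ = 0.0238 V⁻¹

With V_GS fixed, I_D ∝ (1 + λ V_DS) in saturation, so I_D2/I_D1 = (1 + λ V_DS2)/(1 + λ V_DS1).
0.864/0.782 = 1.105 = (1 + 7.05 λ)/(1 + 2.4 λ).
Solving: λ (I_D1 V_DS2 − I_D2 V_DS1) = I_D2 − I_D1, so λ = (0.864 − 0.782) / (0.782 × 7.05 − 0.864 × 2.4) = 0.082 / 3.44 = 0.0238 V⁻¹.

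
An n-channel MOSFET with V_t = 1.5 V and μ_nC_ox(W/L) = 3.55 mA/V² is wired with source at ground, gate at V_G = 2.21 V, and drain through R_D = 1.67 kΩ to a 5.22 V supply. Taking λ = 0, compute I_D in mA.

V_GS = V_G = 2.21 V, so V_ov = 2.21 − 1.5 = 0.71 V.
Assume saturation: I_D = ½ k_n V_ov² = 0.5 × 3.55 × 0.71² = 0.895 mA, giving V_DS = V_DD − I_D R_D = 5.22 − 0.895 × 1.67 = 3.73 V.
V_DS = 3.73 V ≥ V_ov = 0.71 V, confirming saturation.

I_D = 0.895 mA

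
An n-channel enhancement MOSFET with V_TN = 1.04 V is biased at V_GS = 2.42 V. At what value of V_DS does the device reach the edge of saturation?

The boundary between triode and saturation is V_DS = V_GS − V_TN = V_ov.
V_ov = 2.42 − 1.04 = 1.38 V.

V_DS,sat = 1.38 V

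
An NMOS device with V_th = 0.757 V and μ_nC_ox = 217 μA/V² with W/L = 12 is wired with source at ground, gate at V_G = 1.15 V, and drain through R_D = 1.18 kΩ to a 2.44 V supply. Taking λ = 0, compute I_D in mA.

I_D = 0.201 mA

V_GS = V_G = 1.15 V, so V_ov = 1.15 − 0.757 = 0.393 V.
k_n = μ_nC_ox · (W/L) = 2.604 mA/V².
Assume saturation: I_D = ½ k_n V_ov² = 0.5 × 2.604 × 0.393² = 0.201 mA, giving V_DS = V_DD − I_D R_D = 2.44 − 0.201 × 1.18 = 2.2 V.
V_DS = 2.2 V ≥ V_ov = 0.393 V, confirming saturation.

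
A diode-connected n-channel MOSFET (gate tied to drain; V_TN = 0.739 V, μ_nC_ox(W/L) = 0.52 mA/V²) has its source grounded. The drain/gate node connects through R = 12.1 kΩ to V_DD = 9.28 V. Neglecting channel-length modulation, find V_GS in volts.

V_GS = 2.24 V

With gate tied to drain, V_GS = V_DS ≥ V_GS − V_TN, so the device is in saturation.
KCL at the drain: ½ k_n (V_GS − V_TN)² = (V_DD − V_GS)/R.
Let x = V_GS − 0.739. Then 3.15 x² + x − 8.541 = 0, giving x = 1.5 V (positive root), so V_GS = 2.24 V.
I_D = (V_DD − V_GS)/R = (9.28 − 2.24) / 12.1 = 0.582 mA.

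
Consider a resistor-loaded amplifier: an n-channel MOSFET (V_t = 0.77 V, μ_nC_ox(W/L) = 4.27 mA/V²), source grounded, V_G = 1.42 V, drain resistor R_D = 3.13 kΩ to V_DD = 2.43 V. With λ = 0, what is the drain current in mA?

I_D = 0.673 mA

V_GS = V_G = 1.42 V, so V_ov = 1.42 − 0.77 = 0.65 V.
Assume saturation: I_D = ½ k_n V_ov² = 0.5 × 4.27 × 0.65² = 0.902 mA, giving V_DS = V_DD − I_D R_D = 2.43 − 0.902 × 3.13 = -0.393 V.
But -0.393 V < V_ov = 0.65 V, so the device is actually in triode.
In triode I_D = k_n[V_ov V_DS − ½ V_DS²] and I_D = (V_DD − V_DS)/R_D. Equating: 6.68 V_DS² − 9.687 V_DS + 2.43 = 0, giving V_DS = 0.323 V (the root below V_ov).
I_D = (2.43 − 0.323) / 3.13 = 0.673 mA.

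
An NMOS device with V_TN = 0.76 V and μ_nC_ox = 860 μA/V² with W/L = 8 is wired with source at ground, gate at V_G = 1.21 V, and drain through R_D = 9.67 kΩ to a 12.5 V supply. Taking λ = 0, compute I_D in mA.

V_GS = V_G = 1.21 V, so V_ov = 1.21 − 0.76 = 0.45 V.
k_n = μ_nC_ox · (W/L) = 6.88 mA/V².
Assume saturation: I_D = ½ k_n V_ov² = 0.5 × 6.88 × 0.45² = 0.697 mA, giving V_DS = V_DD − I_D R_D = 12.5 − 0.697 × 9.67 = 5.76 V.
V_DS = 5.76 V ≥ V_ov = 0.45 V, confirming saturation.

I_D = 0.697 mA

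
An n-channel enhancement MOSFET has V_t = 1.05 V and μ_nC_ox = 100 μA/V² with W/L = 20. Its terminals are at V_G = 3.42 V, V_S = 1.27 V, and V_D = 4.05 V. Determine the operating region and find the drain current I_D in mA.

Saturation; I_D = 1.21 mA

V_GS = V_G − V_S = 3.42 − 1.27 = 2.15 V; V_DS = V_D − V_S = 4.05 − 1.27 = 2.78 V.
k_n = μ_nC_ox · (W/L) = 2 mA/V².
V_ov = V_GS − V_t = 2.15 − 1.05 = 1.1 V.
Since V_DS = 2.78 V ≥ V_ov = 1.1 V, the device is in saturation.
I_D = ½ k_n V_ov² = 0.5 × 2 × 1.1² = 1.21 mA.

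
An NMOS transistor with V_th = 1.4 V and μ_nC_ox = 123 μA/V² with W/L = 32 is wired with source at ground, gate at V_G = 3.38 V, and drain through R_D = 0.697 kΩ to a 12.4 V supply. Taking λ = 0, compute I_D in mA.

V_GS = V_G = 3.38 V, so V_ov = 3.38 − 1.4 = 1.98 V.
k_n = μ_nC_ox · (W/L) = 3.936 mA/V².
Assume saturation: I_D = ½ k_n V_ov² = 0.5 × 3.936 × 1.98² = 7.72 mA, giving V_DS = V_DD − I_D R_D = 12.4 − 7.72 × 0.697 = 7.02 V.
V_DS = 7.02 V ≥ V_ov = 1.98 V, confirming saturation.

I_D = 7.72 mA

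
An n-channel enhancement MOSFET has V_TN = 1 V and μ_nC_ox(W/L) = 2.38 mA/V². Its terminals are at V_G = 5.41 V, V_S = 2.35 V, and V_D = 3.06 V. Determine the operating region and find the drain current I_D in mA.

Triode; I_D = 2.88 mA

V_GS = V_G − V_S = 5.41 − 2.35 = 3.06 V; V_DS = V_D − V_S = 3.06 − 2.35 = 0.71 V.
V_ov = V_GS − V_TN = 3.06 − 1 = 2.06 V.
Since V_DS = 0.71 V < V_ov = 2.06 V, the device is in the triode region.
I_D = k_n [V_ov · V_DS − ½ V_DS²] = 2.38 × [2.06 × 0.71 − 0.5 × 0.71²] = 2.88 mA.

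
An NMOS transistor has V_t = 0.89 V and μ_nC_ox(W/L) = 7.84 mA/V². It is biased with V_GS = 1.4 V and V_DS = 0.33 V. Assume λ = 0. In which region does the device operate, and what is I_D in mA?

Triode; I_D = 0.893 mA

V_ov = V_GS − V_t = 1.4 − 0.89 = 0.51 V.
Since V_DS = 0.33 V < V_ov = 0.51 V, the device is in the triode region.
I_D = k_n [V_ov · V_DS − ½ V_DS²] = 7.84 × [0.51 × 0.33 − 0.5 × 0.33²] = 0.893 mA.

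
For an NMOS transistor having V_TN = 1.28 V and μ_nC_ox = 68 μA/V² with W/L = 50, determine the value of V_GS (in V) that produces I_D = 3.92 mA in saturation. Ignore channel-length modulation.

V_GS = 2.80 V

k_n = μ_nC_ox · (W/L) = 3.4 mA/V².
In saturation I_D = ½ k_n (V_GS − V_TN)², so V_GS − V_TN = √(2 I_D / k_n) = √(2 × 3.92 / 3.4) = 1.52 V.
V_GS = 1.28 + 1.52 = 2.8 V.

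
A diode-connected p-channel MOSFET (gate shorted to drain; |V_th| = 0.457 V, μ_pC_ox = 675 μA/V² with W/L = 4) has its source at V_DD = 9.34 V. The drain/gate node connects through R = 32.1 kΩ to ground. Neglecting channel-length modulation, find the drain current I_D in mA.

I_D = 0.263 mA

With gate tied to drain, V_SG = V_SD ≥ V_SG − |V_th|, so the device is in saturation.
k_p = μ_pC_ox · (W/L) = 2.7 mA/V².
KCL at the drain: ½ k_p (V_SG − |V_th|)² = (V_DD − V_SG)/R.
Let x = V_SG − 0.457. Then 43.3 x² + x − 8.883 = 0, giving x = 0.441 V (positive root), so V_SG = 0.898 V.
I_D = (V_DD − V_SG)/R = (9.34 − 0.898) / 32.1 = 0.263 mA.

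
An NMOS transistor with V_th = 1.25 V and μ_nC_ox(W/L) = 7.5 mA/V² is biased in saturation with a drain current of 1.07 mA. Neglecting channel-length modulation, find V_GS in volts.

In saturation I_D = ½ k_n (V_GS − V_th)², so V_GS − V_th = √(2 I_D / k_n) = √(2 × 1.07 / 7.5) = 0.534 V.
V_GS = 1.25 + 0.534 = 1.78 V.

V_GS = 1.78 V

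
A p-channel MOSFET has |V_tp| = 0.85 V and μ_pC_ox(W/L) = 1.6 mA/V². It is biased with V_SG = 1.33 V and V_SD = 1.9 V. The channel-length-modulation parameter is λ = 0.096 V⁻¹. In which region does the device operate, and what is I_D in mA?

V_ov = V_SG − |V_tp| = 1.33 − 0.85 = 0.48 V.
Since V_SD = 1.9 V ≥ V_ov = 0.48 V, the device is in saturation.
I_D = ½ k_p V_ov² (1 + λ V_SD) = 0.5 × 1.6 × 0.48² × (1 + 0.096 × 1.9) = 0.218 mA.

Saturation; I_D = 0.218 mA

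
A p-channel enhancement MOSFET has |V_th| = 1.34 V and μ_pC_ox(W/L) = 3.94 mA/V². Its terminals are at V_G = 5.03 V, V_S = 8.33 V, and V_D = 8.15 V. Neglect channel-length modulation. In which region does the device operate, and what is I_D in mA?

Triode; I_D = 1.33 mA

V_SG = V_S − V_G = 8.33 − 5.03 = 3.3 V; V_SD = V_S − V_D = 8.33 − 8.15 = 0.18 V.
V_ov = V_SG − |V_th| = 3.3 − 1.34 = 1.96 V.
Since V_SD = 0.18 V < V_ov = 1.96 V, the device is in the triode region.
I_D = k_p [V_ov · V_SD − ½ V_SD²] = 3.94 × [1.96 × 0.18 − 0.5 × 0.18²] = 1.33 mA.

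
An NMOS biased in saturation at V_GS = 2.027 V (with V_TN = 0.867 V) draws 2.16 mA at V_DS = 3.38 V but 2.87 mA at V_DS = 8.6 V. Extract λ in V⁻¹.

With V_GS fixed, I_D ∝ (1 + λ V_DS) in saturation, so I_D2/I_D1 = (1 + λ V_DS2)/(1 + λ V_DS1).
2.87/2.16 = 1.329 = (1 + 8.6 λ)/(1 + 3.38 λ).
Solving: λ (I_D1 V_DS2 − I_D2 V_DS1) = I_D2 − I_D1, so λ = (2.87 − 2.16) / (2.16 × 8.6 − 2.87 × 3.38) = 0.71 / 8.88 = 0.08 V⁻¹.

λ = 0.0800 V⁻¹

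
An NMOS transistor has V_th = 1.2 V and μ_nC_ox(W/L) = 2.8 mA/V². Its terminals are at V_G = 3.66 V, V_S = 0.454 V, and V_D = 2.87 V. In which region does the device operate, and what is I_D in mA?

V_GS = V_G − V_S = 3.66 − 0.454 = 3.21 V; V_DS = V_D − V_S = 2.87 − 0.454 = 2.42 V.
V_ov = V_GS − V_th = 3.21 − 1.2 = 2.01 V.
Since V_DS = 2.42 V ≥ V_ov = 2.01 V, the device is in saturation.
I_D = ½ k_n V_ov² = 0.5 × 2.8 × 2.01² = 5.63 mA.

Saturation; I_D = 5.63 mA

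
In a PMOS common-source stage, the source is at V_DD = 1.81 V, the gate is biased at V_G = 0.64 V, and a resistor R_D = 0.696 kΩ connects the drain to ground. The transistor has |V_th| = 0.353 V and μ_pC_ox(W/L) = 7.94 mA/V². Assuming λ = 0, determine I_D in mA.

I_D = 2.01 mA

V_SG = V_DD − V_G = 1.81 − 0.64 = 1.17 V, so V_ov = 1.17 − 0.353 = 0.817 V.
Assume saturation: I_D = ½ k_p V_ov² = 0.5 × 7.94 × 0.817² = 2.65 mA, giving V_SD = V_DD − I_D R_D = 1.81 − 2.65 × 0.696 = -0.0344 V.
But -0.0344 V < V_ov = 0.817 V, so the device is actually in triode.
In triode I_D = k_p[V_ov V_SD − ½ V_SD²] and I_D = (V_DD − V_SD)/R_D. Equating: 2.76 V_SD² − 5.515 V_SD + 1.81 = 0, giving V_SD = 0.414 V (the root below V_ov).
I_D = (1.81 − 0.414) / 0.696 = 2.01 mA.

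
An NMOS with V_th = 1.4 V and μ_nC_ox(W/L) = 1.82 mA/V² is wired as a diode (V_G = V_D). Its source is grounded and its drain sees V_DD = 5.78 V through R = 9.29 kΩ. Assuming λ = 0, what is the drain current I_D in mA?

With gate tied to drain, V_GS = V_DS ≥ V_GS − V_th, so the device is in saturation.
KCL at the drain: ½ k_n (V_GS − V_th)² = (V_DD − V_GS)/R.
Let x = V_GS − 1.4. Then 8.45 x² + x − 4.38 = 0, giving x = 0.663 V (positive root), so V_GS = 2.06 V.
I_D = (V_DD − V_GS)/R = (5.78 − 2.06) / 9.29 = 0.4 mA.

I_D = 0.400 mA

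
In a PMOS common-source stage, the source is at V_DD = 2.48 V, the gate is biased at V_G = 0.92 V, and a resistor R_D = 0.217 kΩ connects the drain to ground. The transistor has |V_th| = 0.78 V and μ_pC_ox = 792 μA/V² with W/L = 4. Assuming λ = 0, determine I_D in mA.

V_SG = V_DD − V_G = 2.48 − 0.92 = 1.56 V, so V_ov = 1.56 − 0.78 = 0.78 V.
k_p = μ_pC_ox · (W/L) = 3.168 mA/V².
Assume saturation: I_D = ½ k_p V_ov² = 0.5 × 3.168 × 0.78² = 0.964 mA, giving V_SD = V_DD − I_D R_D = 2.48 − 0.964 × 0.217 = 2.27 V.
V_SD = 2.27 V ≥ V_ov = 0.78 V, confirming saturation.

I_D = 0.964 mA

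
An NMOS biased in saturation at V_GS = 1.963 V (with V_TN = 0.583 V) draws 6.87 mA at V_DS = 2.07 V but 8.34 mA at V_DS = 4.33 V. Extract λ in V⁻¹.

λ = 0.118 V⁻¹

With V_GS fixed, I_D ∝ (1 + λ V_DS) in saturation, so I_D2/I_D1 = (1 + λ V_DS2)/(1 + λ V_DS1).
8.34/6.87 = 1.214 = (1 + 4.33 λ)/(1 + 2.07 λ).
Solving: λ (I_D1 V_DS2 − I_D2 V_DS1) = I_D2 − I_D1, so λ = (8.34 − 6.87) / (6.87 × 4.33 − 8.34 × 2.07) = 1.47 / 12.5 = 0.118 V⁻¹.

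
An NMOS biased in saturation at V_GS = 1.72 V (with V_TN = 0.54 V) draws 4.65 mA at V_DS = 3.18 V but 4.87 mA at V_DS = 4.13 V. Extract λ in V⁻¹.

With V_GS fixed, I_D ∝ (1 + λ V_DS) in saturation, so I_D2/I_D1 = (1 + λ V_DS2)/(1 + λ V_DS1).
4.87/4.65 = 1.047 = (1 + 4.13 λ)/(1 + 3.18 λ).
Solving: λ (I_D1 V_DS2 − I_D2 V_DS1) = I_D2 − I_D1, so λ = (4.87 − 4.65) / (4.65 × 4.13 − 4.87 × 3.18) = 0.22 / 3.72 = 0.0592 V⁻¹.

λ = 0.0592 V⁻¹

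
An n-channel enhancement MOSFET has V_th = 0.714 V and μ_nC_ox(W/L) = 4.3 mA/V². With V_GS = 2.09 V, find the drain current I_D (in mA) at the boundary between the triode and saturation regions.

At the boundary V_DS = V_ov = V_GS − V_th = 2.09 − 0.714 = 1.38 V.
I_D = ½ k_n V_ov² = 0.5 × 4.3 × 1.38² = 4.07 mA.

I_D = 4.07 mA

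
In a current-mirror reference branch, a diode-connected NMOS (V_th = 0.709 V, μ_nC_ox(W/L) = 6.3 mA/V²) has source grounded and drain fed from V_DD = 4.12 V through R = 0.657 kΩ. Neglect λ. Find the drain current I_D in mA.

With gate tied to drain, V_GS = V_DS ≥ V_GS − V_th, so the device is in saturation.
KCL at the drain: ½ k_n (V_GS − V_th)² = (V_DD − V_GS)/R.
Let x = V_GS − 0.709. Then 2.07 x² + x − 3.411 = 0, giving x = 1.06 V (positive root), so V_GS = 1.77 V.
I_D = (V_DD − V_GS)/R = (4.12 − 1.77) / 0.657 = 3.57 mA.

I_D = 3.57 mA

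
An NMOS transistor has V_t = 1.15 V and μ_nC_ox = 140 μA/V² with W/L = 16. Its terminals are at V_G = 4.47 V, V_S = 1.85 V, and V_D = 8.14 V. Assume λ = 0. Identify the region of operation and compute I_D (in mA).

V_GS = V_G − V_S = 4.47 − 1.85 = 2.62 V; V_DS = V_D − V_S = 8.14 − 1.85 = 6.29 V.
k_n = μ_nC_ox · (W/L) = 2.24 mA/V².
V_ov = V_GS − V_t = 2.62 − 1.15 = 1.47 V.
Since V_DS = 6.29 V ≥ V_ov = 1.47 V, the device is in saturation.
I_D = ½ k_n V_ov² = 0.5 × 2.24 × 1.47² = 2.42 mA.

Saturation; I_D = 2.42 mA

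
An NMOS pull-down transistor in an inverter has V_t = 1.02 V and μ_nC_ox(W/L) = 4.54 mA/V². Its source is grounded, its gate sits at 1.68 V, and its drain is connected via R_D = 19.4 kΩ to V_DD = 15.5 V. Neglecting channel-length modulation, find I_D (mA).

I_D = 0.781 mA

V_GS = V_G = 1.68 V, so V_ov = 1.68 − 1.02 = 0.66 V.
Assume saturation: I_D = ½ k_n V_ov² = 0.5 × 4.54 × 0.66² = 0.989 mA, giving V_DS = V_DD − I_D R_D = 15.5 − 0.989 × 19.4 = -3.68 V.
But -3.68 V < V_ov = 0.66 V, so the device is actually in triode.
In triode I_D = k_n[V_ov V_DS − ½ V_DS²] and I_D = (V_DD − V_DS)/R_D. Equating: 44 V_DS² − 59.13 V_DS + 15.5 = 0, giving V_DS = 0.357 V (the root below V_ov).
I_D = (15.5 − 0.357) / 19.4 = 0.781 mA.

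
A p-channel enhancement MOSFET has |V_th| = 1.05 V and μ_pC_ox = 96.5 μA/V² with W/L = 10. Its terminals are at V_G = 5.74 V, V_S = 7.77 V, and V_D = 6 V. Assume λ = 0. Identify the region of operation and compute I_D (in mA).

Saturation; I_D = 0.463 mA

V_SG = V_S − V_G = 7.77 − 5.74 = 2.03 V; V_SD = V_S − V_D = 7.77 − 6 = 1.77 V.
k_p = μ_pC_ox · (W/L) = 0.965 mA/V².
V_ov = V_SG − |V_th| = 2.03 − 1.05 = 0.98 V.
Since V_SD = 1.77 V ≥ V_ov = 0.98 V, the device is in saturation.
I_D = ½ k_p V_ov² = 0.5 × 0.965 × 0.98² = 0.463 mA.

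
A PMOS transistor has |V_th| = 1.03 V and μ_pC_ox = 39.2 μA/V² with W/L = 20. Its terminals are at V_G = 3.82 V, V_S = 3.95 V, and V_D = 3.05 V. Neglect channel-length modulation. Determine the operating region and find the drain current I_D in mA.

Cutoff; I_D = 0 mA

V_SG = V_S − V_G = 3.95 − 3.82 = 0.13 V; V_SD = V_S − V_D = 3.95 − 3.05 = 0.9 V.
V_SG = 0.13 V < |V_th| = 1.03 V, so the transistor is in cutoff.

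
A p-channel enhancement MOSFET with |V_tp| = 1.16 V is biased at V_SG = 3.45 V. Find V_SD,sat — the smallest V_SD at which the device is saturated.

V_SD,sat = 2.29 V

The boundary between triode and saturation is V_SD = V_SG − |V_tp| = V_ov.
V_ov = 3.45 − 1.16 = 2.29 V.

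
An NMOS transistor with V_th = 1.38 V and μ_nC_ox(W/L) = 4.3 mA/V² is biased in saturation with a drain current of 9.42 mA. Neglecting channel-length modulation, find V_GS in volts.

V_GS = 3.47 V

In saturation I_D = ½ k_n (V_GS − V_th)², so V_GS − V_th = √(2 I_D / k_n) = √(2 × 9.42 / 4.3) = 2.09 V.
V_GS = 1.38 + 2.09 = 3.47 V.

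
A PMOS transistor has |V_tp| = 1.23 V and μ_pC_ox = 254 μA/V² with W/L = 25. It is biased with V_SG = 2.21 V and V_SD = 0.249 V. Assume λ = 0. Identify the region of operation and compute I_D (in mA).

k_p = μ_pC_ox · (W/L) = 6.35 mA/V².
V_ov = V_SG − |V_tp| = 2.21 − 1.23 = 0.98 V.
Since V_SD = 0.249 V < V_ov = 0.98 V, the device is in the triode region.
I_D = k_p [V_ov · V_SD − ½ V_SD²] = 6.35 × [0.98 × 0.249 − 0.5 × 0.249²] = 1.35 mA.

Triode; I_D = 1.35 mA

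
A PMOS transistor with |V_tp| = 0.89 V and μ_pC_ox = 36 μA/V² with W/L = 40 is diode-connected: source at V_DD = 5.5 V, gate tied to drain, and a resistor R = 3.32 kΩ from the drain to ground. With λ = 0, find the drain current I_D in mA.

I_D = 1.03 mA

With gate tied to drain, V_SG = V_SD ≥ V_SG − |V_tp|, so the device is in saturation.
k_p = μ_pC_ox · (W/L) = 1.44 mA/V².
KCL at the drain: ½ k_p (V_SG − |V_tp|)² = (V_DD − V_SG)/R.
Let x = V_SG − 0.89. Then 2.39 x² + x − 4.61 = 0, giving x = 1.2 V (positive root), so V_SG = 2.09 V.
I_D = (V_DD − V_SG)/R = (5.5 − 2.09) / 3.32 = 1.03 mA.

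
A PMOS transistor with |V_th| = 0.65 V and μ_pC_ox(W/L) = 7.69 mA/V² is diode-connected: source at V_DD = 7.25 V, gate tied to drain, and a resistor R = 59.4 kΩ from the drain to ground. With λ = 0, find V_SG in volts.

With gate tied to drain, V_SG = V_SD ≥ V_SG − |V_th|, so the device is in saturation.
KCL at the drain: ½ k_p (V_SG − |V_th|)² = (V_DD − V_SG)/R.
Let x = V_SG − 0.65. Then 228 x² + x − 6.6 = 0, giving x = 0.168 V (positive root), so V_SG = 0.818 V.
I_D = (V_DD − V_SG)/R = (7.25 − 0.818) / 59.4 = 0.108 mA.

V_SG = 0.818 V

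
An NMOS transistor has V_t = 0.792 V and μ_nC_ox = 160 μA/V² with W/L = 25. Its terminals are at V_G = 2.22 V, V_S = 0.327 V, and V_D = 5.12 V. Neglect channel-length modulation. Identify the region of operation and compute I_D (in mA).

V_GS = V_G − V_S = 2.22 − 0.327 = 1.89 V; V_DS = V_D − V_S = 5.12 − 0.327 = 4.79 V.
k_n = μ_nC_ox · (W/L) = 4 mA/V².
V_ov = V_GS − V_t = 1.89 − 0.792 = 1.1 V.
Since V_DS = 4.79 V ≥ V_ov = 1.1 V, the device is in saturation.
I_D = ½ k_n V_ov² = 0.5 × 4 × 1.1² = 2.42 mA.

Saturation; I_D = 2.42 mA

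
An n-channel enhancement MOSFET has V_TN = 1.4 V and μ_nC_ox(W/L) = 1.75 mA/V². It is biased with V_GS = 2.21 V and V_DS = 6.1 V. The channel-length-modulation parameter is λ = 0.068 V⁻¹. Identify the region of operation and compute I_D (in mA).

Saturation; I_D = 0.812 mA

V_ov = V_GS − V_TN = 2.21 − 1.4 = 0.81 V.
Since V_DS = 6.1 V ≥ V_ov = 0.81 V, the device is in saturation.
I_D = ½ k_n V_ov² (1 + λ V_DS) = 0.5 × 1.75 × 0.81² × (1 + 0.068 × 6.1) = 0.812 mA.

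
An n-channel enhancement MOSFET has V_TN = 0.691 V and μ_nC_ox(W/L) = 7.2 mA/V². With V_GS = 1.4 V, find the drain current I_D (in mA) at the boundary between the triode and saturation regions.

I_D = 1.81 mA

At the boundary V_DS = V_ov = V_GS − V_TN = 1.4 − 0.691 = 0.709 V.
I_D = ½ k_n V_ov² = 0.5 × 7.2 × 0.709² = 1.81 mA.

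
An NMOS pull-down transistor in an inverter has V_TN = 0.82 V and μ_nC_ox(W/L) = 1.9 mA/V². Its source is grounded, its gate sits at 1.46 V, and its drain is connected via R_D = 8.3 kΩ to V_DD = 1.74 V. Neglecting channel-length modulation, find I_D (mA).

V_GS = V_G = 1.46 V, so V_ov = 1.46 − 0.82 = 0.64 V.
Assume saturation: I_D = ½ k_n V_ov² = 0.5 × 1.9 × 0.64² = 0.389 mA, giving V_DS = V_DD − I_D R_D = 1.74 − 0.389 × 8.3 = -1.49 V.
But -1.49 V < V_ov = 0.64 V, so the device is actually in triode.
In triode I_D = k_n[V_ov V_DS − ½ V_DS²] and I_D = (V_DD − V_DS)/R_D. Equating: 7.89 V_DS² − 11.09 V_DS + 1.74 = 0, giving V_DS = 0.18 V (the root below V_ov).
I_D = (1.74 − 0.18) / 8.3 = 0.188 mA.

I_D = 0.188 mA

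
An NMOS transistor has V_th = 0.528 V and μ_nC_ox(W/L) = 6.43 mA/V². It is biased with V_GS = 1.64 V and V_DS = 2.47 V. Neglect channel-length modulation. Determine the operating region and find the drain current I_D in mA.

Saturation; I_D = 3.98 mA

V_ov = V_GS − V_th = 1.64 − 0.528 = 1.11 V.
Since V_DS = 2.47 V ≥ V_ov = 1.11 V, the device is in saturation.
I_D = ½ k_n V_ov² = 0.5 × 6.43 × 1.11² = 3.98 mA.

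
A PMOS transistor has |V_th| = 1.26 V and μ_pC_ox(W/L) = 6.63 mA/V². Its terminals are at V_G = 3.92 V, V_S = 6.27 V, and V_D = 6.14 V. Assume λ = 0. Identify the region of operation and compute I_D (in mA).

V_SG = V_S − V_G = 6.27 − 3.92 = 2.35 V; V_SD = V_S − V_D = 6.27 − 6.14 = 0.13 V.
V_ov = V_SG − |V_th| = 2.35 − 1.26 = 1.09 V.
Since V_SD = 0.13 V < V_ov = 1.09 V, the device is in the triode region.
I_D = k_p [V_ov · V_SD − ½ V_SD²] = 6.63 × [1.09 × 0.13 − 0.5 × 0.13²] = 0.883 mA.

Triode; I_D = 0.883 mA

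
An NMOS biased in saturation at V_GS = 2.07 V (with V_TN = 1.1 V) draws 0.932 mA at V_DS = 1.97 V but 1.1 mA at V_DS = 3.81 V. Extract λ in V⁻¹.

With V_GS fixed, I_D ∝ (1 + λ V_DS) in saturation, so I_D2/I_D1 = (1 + λ V_DS2)/(1 + λ V_DS1).
1.1/0.932 = 1.18 = (1 + 3.81 λ)/(1 + 1.97 λ).
Solving: λ (I_D1 V_DS2 − I_D2 V_DS1) = I_D2 − I_D1, so λ = (1.1 − 0.932) / (0.932 × 3.81 − 1.1 × 1.97) = 0.168 / 1.38 = 0.121 V⁻¹.

λ = 0.121 V⁻¹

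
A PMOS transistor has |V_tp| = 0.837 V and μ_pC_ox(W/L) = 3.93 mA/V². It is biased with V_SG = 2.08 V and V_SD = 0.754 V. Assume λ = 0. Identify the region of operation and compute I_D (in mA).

V_ov = V_SG − |V_tp| = 2.08 − 0.837 = 1.24 V.
Since V_SD = 0.754 V < V_ov = 1.24 V, the device is in the triode region.
I_D = k_p [V_ov · V_SD − ½ V_SD²] = 3.93 × [1.24 × 0.754 − 0.5 × 0.754²] = 2.57 mA.

Triode; I_D = 2.57 mA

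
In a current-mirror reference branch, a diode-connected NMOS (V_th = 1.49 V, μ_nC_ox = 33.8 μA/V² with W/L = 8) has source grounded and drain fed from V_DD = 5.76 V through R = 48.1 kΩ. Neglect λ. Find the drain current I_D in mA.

With gate tied to drain, V_GS = V_DS ≥ V_GS − V_th, so the device is in saturation.
k_n = μ_nC_ox · (W/L) = 0.2704 mA/V².
KCL at the drain: ½ k_n (V_GS − V_th)² = (V_DD − V_GS)/R.
Let x = V_GS − 1.49. Then 6.5 x² + x − 4.27 = 0, giving x = 0.737 V (positive root), so V_GS = 2.23 V.
I_D = (V_DD − V_GS)/R = (5.76 − 2.23) / 48.1 = 0.0734 mA.

I_D = 0.0734 mA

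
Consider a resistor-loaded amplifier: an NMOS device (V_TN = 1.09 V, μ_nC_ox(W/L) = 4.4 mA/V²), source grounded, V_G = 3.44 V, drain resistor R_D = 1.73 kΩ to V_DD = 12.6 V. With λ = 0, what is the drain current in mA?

I_D = 6.82 mA

V_GS = V_G = 3.44 V, so V_ov = 3.44 − 1.09 = 2.35 V.
Assume saturation: I_D = ½ k_n V_ov² = 0.5 × 4.4 × 2.35² = 12.1 mA, giving V_DS = V_DD − I_D R_D = 12.6 − 12.1 × 1.73 = -8.42 V.
But -8.42 V < V_ov = 2.35 V, so the device is actually in triode.
In triode I_D = k_n[V_ov V_DS − ½ V_DS²] and I_D = (V_DD − V_DS)/R_D. Equating: 3.81 V_DS² − 18.89 V_DS + 12.6 = 0, giving V_DS = 0.794 V (the root below V_ov).
I_D = (12.6 − 0.794) / 1.73 = 6.82 mA.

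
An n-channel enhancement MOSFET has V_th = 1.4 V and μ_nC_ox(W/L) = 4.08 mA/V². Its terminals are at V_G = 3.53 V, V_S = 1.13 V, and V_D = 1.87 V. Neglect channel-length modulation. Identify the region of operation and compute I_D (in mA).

V_GS = V_G − V_S = 3.53 − 1.13 = 2.4 V; V_DS = V_D − V_S = 1.87 − 1.13 = 0.74 V.
V_ov = V_GS − V_th = 2.4 − 1.4 = 1 V.
Since V_DS = 0.74 V < V_ov = 1 V, the device is in the triode region.
I_D = k_n [V_ov · V_DS − ½ V_DS²] = 4.08 × [1 × 0.74 − 0.5 × 0.74²] = 1.9 mA.

Triode; I_D = 1.90 mA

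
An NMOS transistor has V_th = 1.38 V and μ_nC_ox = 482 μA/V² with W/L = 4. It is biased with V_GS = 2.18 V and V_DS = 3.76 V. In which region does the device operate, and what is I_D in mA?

Saturation; I_D = 0.617 mA

k_n = μ_nC_ox · (W/L) = 1.928 mA/V².
V_ov = V_GS − V_th = 2.18 − 1.38 = 0.8 V.
Since V_DS = 3.76 V ≥ V_ov = 0.8 V, the device is in saturation.
I_D = ½ k_n V_ov² = 0.5 × 1.928 × 0.8² = 0.617 mA.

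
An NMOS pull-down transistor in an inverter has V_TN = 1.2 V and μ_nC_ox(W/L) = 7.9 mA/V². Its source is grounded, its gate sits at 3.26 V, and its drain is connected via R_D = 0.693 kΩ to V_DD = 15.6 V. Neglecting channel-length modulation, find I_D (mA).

I_D = 16.8 mA

V_GS = V_G = 3.26 V, so V_ov = 3.26 − 1.2 = 2.06 V.
Assume saturation: I_D = ½ k_n V_ov² = 0.5 × 7.9 × 2.06² = 16.8 mA, giving V_DS = V_DD − I_D R_D = 15.6 − 16.8 × 0.693 = 3.98 V.
V_DS = 3.98 V ≥ V_ov = 2.06 V, confirming saturation.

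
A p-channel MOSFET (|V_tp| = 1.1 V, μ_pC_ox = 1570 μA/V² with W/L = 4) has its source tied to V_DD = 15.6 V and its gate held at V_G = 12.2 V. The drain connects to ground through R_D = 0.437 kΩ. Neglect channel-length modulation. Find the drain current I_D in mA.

I_D = 16.6 mA

V_SG = V_DD − V_G = 15.6 − 12.2 = 3.4 V, so V_ov = 3.4 − 1.1 = 2.3 V.
k_p = μ_pC_ox · (W/L) = 6.28 mA/V².
Assume saturation: I_D = ½ k_p V_ov² = 0.5 × 6.28 × 2.3² = 16.6 mA, giving V_SD = V_DD − I_D R_D = 15.6 − 16.6 × 0.437 = 8.34 V.
V_SD = 8.34 V ≥ V_ov = 2.3 V, confirming saturation.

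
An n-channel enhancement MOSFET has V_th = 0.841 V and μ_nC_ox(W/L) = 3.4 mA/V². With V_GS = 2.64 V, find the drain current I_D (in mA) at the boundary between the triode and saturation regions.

At the boundary V_DS = V_ov = V_GS − V_th = 2.64 − 0.841 = 1.8 V.
I_D = ½ k_n V_ov² = 0.5 × 3.4 × 1.8² = 5.5 mA.

I_D = 5.50 mA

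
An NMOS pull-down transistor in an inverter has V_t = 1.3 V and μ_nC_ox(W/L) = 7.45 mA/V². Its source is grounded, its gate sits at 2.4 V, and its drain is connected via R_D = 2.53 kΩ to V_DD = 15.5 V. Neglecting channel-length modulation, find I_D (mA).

I_D = 4.51 mA

V_GS = V_G = 2.4 V, so V_ov = 2.4 − 1.3 = 1.1 V.
Assume saturation: I_D = ½ k_n V_ov² = 0.5 × 7.45 × 1.1² = 4.51 mA, giving V_DS = V_DD − I_D R_D = 15.5 − 4.51 × 2.53 = 4.1 V.
V_DS = 4.1 V ≥ V_ov = 1.1 V, confirming saturation.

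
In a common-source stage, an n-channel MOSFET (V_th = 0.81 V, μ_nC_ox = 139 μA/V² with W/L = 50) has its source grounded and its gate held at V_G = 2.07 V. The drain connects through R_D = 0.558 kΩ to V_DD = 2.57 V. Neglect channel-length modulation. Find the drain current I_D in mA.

V_GS = V_G = 2.07 V, so V_ov = 2.07 − 0.81 = 1.26 V.
k_n = μ_nC_ox · (W/L) = 6.95 mA/V².
Assume saturation: I_D = ½ k_n V_ov² = 0.5 × 6.95 × 1.26² = 5.52 mA, giving V_DS = V_DD − I_D R_D = 2.57 − 5.52 × 0.558 = -0.508 V.
But -0.508 V < V_ov = 1.26 V, so the device is actually in triode.
In triode I_D = k_n[V_ov V_DS − ½ V_DS²] and I_D = (V_DD − V_DS)/R_D. Equating: 1.94 V_DS² − 5.886 V_DS + 2.57 = 0, giving V_DS = 0.529 V (the root below V_ov).
I_D = (2.57 − 0.529) / 0.558 = 3.66 mA.

I_D = 3.66 mA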